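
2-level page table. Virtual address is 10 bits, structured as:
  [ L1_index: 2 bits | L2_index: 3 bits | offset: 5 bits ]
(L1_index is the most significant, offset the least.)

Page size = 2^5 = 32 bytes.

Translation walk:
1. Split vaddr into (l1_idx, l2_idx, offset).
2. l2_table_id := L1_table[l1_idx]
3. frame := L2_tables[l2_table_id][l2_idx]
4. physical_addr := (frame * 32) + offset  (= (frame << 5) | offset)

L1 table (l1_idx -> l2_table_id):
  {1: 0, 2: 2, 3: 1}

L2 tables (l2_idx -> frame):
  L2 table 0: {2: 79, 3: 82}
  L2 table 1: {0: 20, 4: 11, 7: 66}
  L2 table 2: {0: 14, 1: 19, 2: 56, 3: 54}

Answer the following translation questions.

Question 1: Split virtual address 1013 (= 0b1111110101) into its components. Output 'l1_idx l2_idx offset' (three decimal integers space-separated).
vaddr = 1013 = 0b1111110101
  top 2 bits -> l1_idx = 3
  next 3 bits -> l2_idx = 7
  bottom 5 bits -> offset = 21

Answer: 3 7 21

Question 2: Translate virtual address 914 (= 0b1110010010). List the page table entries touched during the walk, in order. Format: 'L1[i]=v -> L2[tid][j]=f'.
vaddr = 914 = 0b1110010010
Split: l1_idx=3, l2_idx=4, offset=18

Answer: L1[3]=1 -> L2[1][4]=11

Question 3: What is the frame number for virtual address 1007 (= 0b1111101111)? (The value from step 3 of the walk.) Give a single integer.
Answer: 66

Derivation:
vaddr = 1007: l1_idx=3, l2_idx=7
L1[3] = 1; L2[1][7] = 66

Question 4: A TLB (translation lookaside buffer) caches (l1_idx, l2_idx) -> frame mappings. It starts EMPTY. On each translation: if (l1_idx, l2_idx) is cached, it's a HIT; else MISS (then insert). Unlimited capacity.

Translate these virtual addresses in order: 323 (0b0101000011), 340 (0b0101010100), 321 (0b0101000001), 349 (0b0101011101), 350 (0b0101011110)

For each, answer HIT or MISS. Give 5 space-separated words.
Answer: MISS HIT HIT HIT HIT

Derivation:
vaddr=323: (1,2) not in TLB -> MISS, insert
vaddr=340: (1,2) in TLB -> HIT
vaddr=321: (1,2) in TLB -> HIT
vaddr=349: (1,2) in TLB -> HIT
vaddr=350: (1,2) in TLB -> HIT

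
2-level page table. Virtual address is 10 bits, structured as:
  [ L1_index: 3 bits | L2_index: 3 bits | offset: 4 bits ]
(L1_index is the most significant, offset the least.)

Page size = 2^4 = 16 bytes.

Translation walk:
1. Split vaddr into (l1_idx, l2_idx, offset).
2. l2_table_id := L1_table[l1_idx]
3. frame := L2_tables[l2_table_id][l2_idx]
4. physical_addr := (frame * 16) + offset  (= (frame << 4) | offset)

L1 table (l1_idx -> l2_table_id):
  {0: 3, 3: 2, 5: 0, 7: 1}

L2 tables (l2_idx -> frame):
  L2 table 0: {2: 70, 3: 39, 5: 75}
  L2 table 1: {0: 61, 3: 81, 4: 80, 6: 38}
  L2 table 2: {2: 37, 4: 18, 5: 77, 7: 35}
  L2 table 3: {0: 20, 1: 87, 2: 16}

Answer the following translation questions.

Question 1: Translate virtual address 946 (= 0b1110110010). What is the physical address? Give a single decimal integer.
vaddr = 946 = 0b1110110010
Split: l1_idx=7, l2_idx=3, offset=2
L1[7] = 1
L2[1][3] = 81
paddr = 81 * 16 + 2 = 1298

Answer: 1298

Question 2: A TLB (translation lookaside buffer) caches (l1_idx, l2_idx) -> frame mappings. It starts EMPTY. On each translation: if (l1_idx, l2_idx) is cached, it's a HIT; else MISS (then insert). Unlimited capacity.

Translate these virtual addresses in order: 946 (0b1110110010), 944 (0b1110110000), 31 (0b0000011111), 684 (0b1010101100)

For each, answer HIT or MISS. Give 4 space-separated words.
Answer: MISS HIT MISS MISS

Derivation:
vaddr=946: (7,3) not in TLB -> MISS, insert
vaddr=944: (7,3) in TLB -> HIT
vaddr=31: (0,1) not in TLB -> MISS, insert
vaddr=684: (5,2) not in TLB -> MISS, insert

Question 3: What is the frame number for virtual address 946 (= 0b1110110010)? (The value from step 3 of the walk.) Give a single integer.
Answer: 81

Derivation:
vaddr = 946: l1_idx=7, l2_idx=3
L1[7] = 1; L2[1][3] = 81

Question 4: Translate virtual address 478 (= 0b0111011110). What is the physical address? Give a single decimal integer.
Answer: 1246

Derivation:
vaddr = 478 = 0b0111011110
Split: l1_idx=3, l2_idx=5, offset=14
L1[3] = 2
L2[2][5] = 77
paddr = 77 * 16 + 14 = 1246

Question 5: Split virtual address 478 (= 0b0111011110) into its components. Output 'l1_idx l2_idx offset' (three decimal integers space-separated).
vaddr = 478 = 0b0111011110
  top 3 bits -> l1_idx = 3
  next 3 bits -> l2_idx = 5
  bottom 4 bits -> offset = 14

Answer: 3 5 14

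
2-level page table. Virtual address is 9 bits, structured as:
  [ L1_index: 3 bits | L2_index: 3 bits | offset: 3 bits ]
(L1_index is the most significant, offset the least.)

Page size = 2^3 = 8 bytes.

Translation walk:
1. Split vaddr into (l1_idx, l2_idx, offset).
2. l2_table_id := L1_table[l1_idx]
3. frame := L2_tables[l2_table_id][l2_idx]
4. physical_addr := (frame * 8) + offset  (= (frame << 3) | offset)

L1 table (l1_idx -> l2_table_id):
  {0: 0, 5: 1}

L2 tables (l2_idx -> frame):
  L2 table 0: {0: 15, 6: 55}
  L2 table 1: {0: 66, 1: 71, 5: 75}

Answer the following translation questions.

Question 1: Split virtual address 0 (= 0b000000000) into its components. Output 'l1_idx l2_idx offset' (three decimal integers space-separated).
Answer: 0 0 0

Derivation:
vaddr = 0 = 0b000000000
  top 3 bits -> l1_idx = 0
  next 3 bits -> l2_idx = 0
  bottom 3 bits -> offset = 0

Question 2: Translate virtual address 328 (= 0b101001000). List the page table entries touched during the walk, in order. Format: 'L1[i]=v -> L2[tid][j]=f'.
vaddr = 328 = 0b101001000
Split: l1_idx=5, l2_idx=1, offset=0

Answer: L1[5]=1 -> L2[1][1]=71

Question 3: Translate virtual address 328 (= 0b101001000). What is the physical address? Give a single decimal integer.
vaddr = 328 = 0b101001000
Split: l1_idx=5, l2_idx=1, offset=0
L1[5] = 1
L2[1][1] = 71
paddr = 71 * 8 + 0 = 568

Answer: 568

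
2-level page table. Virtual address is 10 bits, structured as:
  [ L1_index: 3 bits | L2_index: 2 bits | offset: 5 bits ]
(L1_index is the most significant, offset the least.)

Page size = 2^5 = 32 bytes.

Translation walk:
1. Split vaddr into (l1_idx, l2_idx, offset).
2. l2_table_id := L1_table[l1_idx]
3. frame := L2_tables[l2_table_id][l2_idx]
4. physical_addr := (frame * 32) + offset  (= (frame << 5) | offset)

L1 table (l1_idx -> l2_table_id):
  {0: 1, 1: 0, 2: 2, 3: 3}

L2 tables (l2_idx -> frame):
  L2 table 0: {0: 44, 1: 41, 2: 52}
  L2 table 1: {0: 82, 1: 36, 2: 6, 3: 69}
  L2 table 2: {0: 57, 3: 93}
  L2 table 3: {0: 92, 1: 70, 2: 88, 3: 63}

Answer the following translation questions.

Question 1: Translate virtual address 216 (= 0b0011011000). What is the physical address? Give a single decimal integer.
vaddr = 216 = 0b0011011000
Split: l1_idx=1, l2_idx=2, offset=24
L1[1] = 0
L2[0][2] = 52
paddr = 52 * 32 + 24 = 1688

Answer: 1688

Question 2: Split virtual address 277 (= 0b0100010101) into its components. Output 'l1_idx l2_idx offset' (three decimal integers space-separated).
Answer: 2 0 21

Derivation:
vaddr = 277 = 0b0100010101
  top 3 bits -> l1_idx = 2
  next 2 bits -> l2_idx = 0
  bottom 5 bits -> offset = 21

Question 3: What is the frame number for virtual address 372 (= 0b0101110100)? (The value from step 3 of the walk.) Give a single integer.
vaddr = 372: l1_idx=2, l2_idx=3
L1[2] = 2; L2[2][3] = 93

Answer: 93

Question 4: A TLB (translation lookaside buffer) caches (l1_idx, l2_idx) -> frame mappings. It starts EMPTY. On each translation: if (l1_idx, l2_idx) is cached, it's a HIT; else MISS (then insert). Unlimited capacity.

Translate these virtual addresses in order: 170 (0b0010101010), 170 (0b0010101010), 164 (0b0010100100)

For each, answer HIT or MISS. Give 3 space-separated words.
vaddr=170: (1,1) not in TLB -> MISS, insert
vaddr=170: (1,1) in TLB -> HIT
vaddr=164: (1,1) in TLB -> HIT

Answer: MISS HIT HIT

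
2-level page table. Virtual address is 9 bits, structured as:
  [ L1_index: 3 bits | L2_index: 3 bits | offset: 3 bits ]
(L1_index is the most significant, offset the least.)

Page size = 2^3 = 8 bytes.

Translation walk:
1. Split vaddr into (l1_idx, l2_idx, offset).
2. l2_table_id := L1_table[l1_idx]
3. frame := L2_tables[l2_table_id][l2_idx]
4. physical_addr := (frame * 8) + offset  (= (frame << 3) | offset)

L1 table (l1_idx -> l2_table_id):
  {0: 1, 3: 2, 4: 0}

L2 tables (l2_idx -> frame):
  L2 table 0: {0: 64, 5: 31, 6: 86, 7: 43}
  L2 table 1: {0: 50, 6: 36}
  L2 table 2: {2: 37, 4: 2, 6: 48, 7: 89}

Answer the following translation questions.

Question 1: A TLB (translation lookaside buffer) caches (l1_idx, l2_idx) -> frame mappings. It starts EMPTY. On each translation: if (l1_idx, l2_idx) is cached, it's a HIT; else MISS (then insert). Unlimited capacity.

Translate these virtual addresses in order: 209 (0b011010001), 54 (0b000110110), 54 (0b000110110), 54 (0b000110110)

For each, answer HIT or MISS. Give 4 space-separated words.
Answer: MISS MISS HIT HIT

Derivation:
vaddr=209: (3,2) not in TLB -> MISS, insert
vaddr=54: (0,6) not in TLB -> MISS, insert
vaddr=54: (0,6) in TLB -> HIT
vaddr=54: (0,6) in TLB -> HIT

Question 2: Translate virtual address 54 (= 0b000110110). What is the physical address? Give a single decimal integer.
vaddr = 54 = 0b000110110
Split: l1_idx=0, l2_idx=6, offset=6
L1[0] = 1
L2[1][6] = 36
paddr = 36 * 8 + 6 = 294

Answer: 294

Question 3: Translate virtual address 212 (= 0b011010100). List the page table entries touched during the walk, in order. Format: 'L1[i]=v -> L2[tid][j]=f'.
Answer: L1[3]=2 -> L2[2][2]=37

Derivation:
vaddr = 212 = 0b011010100
Split: l1_idx=3, l2_idx=2, offset=4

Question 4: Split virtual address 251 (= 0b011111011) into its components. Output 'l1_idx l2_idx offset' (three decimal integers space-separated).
Answer: 3 7 3

Derivation:
vaddr = 251 = 0b011111011
  top 3 bits -> l1_idx = 3
  next 3 bits -> l2_idx = 7
  bottom 3 bits -> offset = 3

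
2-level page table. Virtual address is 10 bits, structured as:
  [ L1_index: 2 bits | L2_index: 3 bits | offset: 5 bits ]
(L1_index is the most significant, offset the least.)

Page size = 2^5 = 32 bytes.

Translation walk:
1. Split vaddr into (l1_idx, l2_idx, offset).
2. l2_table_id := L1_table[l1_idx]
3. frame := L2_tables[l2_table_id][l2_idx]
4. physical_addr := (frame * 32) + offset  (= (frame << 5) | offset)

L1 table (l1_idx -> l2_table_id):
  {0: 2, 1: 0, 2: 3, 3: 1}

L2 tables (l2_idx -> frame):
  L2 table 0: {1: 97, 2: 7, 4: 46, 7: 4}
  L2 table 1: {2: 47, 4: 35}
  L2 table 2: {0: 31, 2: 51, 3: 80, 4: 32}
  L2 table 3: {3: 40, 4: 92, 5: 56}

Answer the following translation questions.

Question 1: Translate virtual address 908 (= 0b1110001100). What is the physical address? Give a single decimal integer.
vaddr = 908 = 0b1110001100
Split: l1_idx=3, l2_idx=4, offset=12
L1[3] = 1
L2[1][4] = 35
paddr = 35 * 32 + 12 = 1132

Answer: 1132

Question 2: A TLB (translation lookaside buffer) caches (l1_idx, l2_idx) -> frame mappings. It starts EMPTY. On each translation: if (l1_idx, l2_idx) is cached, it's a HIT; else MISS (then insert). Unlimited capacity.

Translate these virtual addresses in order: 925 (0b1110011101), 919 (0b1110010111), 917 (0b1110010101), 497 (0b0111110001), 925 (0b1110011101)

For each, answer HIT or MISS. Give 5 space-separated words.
Answer: MISS HIT HIT MISS HIT

Derivation:
vaddr=925: (3,4) not in TLB -> MISS, insert
vaddr=919: (3,4) in TLB -> HIT
vaddr=917: (3,4) in TLB -> HIT
vaddr=497: (1,7) not in TLB -> MISS, insert
vaddr=925: (3,4) in TLB -> HIT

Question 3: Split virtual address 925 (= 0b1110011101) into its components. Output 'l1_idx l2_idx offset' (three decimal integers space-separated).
Answer: 3 4 29

Derivation:
vaddr = 925 = 0b1110011101
  top 2 bits -> l1_idx = 3
  next 3 bits -> l2_idx = 4
  bottom 5 bits -> offset = 29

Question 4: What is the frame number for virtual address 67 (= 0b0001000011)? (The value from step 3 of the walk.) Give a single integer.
Answer: 51

Derivation:
vaddr = 67: l1_idx=0, l2_idx=2
L1[0] = 2; L2[2][2] = 51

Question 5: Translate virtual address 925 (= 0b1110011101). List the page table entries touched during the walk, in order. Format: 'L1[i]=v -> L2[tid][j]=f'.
vaddr = 925 = 0b1110011101
Split: l1_idx=3, l2_idx=4, offset=29

Answer: L1[3]=1 -> L2[1][4]=35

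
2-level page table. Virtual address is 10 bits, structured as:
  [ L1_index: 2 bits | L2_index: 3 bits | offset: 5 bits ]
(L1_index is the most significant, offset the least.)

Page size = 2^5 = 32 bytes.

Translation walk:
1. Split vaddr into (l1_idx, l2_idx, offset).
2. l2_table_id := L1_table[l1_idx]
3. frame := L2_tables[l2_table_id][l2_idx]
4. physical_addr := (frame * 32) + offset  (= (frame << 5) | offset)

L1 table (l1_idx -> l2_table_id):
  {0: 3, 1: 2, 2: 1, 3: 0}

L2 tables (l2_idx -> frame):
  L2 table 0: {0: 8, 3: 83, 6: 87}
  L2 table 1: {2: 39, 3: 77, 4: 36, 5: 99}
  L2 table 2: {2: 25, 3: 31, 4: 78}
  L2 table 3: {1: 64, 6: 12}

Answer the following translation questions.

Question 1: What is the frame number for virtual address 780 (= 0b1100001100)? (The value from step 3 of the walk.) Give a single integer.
Answer: 8

Derivation:
vaddr = 780: l1_idx=3, l2_idx=0
L1[3] = 0; L2[0][0] = 8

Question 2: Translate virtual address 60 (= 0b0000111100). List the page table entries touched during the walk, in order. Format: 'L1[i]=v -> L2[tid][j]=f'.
vaddr = 60 = 0b0000111100
Split: l1_idx=0, l2_idx=1, offset=28

Answer: L1[0]=3 -> L2[3][1]=64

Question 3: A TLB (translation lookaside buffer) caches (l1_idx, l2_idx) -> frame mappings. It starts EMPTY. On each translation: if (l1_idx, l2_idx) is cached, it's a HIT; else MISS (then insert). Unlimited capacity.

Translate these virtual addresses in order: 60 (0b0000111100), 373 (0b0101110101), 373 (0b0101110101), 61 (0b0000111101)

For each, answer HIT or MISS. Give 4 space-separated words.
Answer: MISS MISS HIT HIT

Derivation:
vaddr=60: (0,1) not in TLB -> MISS, insert
vaddr=373: (1,3) not in TLB -> MISS, insert
vaddr=373: (1,3) in TLB -> HIT
vaddr=61: (0,1) in TLB -> HIT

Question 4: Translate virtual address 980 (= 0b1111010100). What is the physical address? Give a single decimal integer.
Answer: 2804

Derivation:
vaddr = 980 = 0b1111010100
Split: l1_idx=3, l2_idx=6, offset=20
L1[3] = 0
L2[0][6] = 87
paddr = 87 * 32 + 20 = 2804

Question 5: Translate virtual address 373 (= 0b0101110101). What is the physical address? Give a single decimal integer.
vaddr = 373 = 0b0101110101
Split: l1_idx=1, l2_idx=3, offset=21
L1[1] = 2
L2[2][3] = 31
paddr = 31 * 32 + 21 = 1013

Answer: 1013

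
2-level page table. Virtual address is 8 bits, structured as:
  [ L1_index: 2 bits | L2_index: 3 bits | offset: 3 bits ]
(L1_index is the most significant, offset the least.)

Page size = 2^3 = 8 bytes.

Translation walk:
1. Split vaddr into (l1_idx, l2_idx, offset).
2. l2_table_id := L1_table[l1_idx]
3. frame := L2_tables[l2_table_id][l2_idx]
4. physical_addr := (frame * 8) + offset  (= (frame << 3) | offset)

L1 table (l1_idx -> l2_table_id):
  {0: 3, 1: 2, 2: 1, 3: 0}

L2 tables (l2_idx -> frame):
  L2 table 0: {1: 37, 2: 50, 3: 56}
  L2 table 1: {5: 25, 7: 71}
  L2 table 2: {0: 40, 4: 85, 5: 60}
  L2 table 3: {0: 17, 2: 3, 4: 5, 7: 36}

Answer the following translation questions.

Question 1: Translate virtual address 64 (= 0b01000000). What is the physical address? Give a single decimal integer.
Answer: 320

Derivation:
vaddr = 64 = 0b01000000
Split: l1_idx=1, l2_idx=0, offset=0
L1[1] = 2
L2[2][0] = 40
paddr = 40 * 8 + 0 = 320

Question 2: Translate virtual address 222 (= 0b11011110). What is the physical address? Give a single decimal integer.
Answer: 454

Derivation:
vaddr = 222 = 0b11011110
Split: l1_idx=3, l2_idx=3, offset=6
L1[3] = 0
L2[0][3] = 56
paddr = 56 * 8 + 6 = 454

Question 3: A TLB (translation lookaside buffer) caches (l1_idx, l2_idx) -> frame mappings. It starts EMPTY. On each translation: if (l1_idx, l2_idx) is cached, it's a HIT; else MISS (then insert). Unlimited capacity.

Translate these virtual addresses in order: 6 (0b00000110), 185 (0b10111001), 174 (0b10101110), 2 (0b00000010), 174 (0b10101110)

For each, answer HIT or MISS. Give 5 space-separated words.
Answer: MISS MISS MISS HIT HIT

Derivation:
vaddr=6: (0,0) not in TLB -> MISS, insert
vaddr=185: (2,7) not in TLB -> MISS, insert
vaddr=174: (2,5) not in TLB -> MISS, insert
vaddr=2: (0,0) in TLB -> HIT
vaddr=174: (2,5) in TLB -> HIT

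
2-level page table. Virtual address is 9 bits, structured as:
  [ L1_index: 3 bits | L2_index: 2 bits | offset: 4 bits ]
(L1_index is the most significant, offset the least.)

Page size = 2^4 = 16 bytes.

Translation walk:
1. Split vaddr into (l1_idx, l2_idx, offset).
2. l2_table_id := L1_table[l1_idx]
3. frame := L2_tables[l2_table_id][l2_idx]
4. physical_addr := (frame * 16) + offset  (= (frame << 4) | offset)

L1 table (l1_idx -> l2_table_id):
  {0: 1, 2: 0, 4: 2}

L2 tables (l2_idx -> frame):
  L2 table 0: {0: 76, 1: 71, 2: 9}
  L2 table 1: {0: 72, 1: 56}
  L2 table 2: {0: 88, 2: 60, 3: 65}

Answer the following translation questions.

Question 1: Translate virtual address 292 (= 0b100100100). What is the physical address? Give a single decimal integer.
vaddr = 292 = 0b100100100
Split: l1_idx=4, l2_idx=2, offset=4
L1[4] = 2
L2[2][2] = 60
paddr = 60 * 16 + 4 = 964

Answer: 964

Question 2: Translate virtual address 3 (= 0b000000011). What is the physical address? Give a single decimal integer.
vaddr = 3 = 0b000000011
Split: l1_idx=0, l2_idx=0, offset=3
L1[0] = 1
L2[1][0] = 72
paddr = 72 * 16 + 3 = 1155

Answer: 1155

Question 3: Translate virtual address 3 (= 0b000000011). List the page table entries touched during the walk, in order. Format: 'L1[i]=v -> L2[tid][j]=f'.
Answer: L1[0]=1 -> L2[1][0]=72

Derivation:
vaddr = 3 = 0b000000011
Split: l1_idx=0, l2_idx=0, offset=3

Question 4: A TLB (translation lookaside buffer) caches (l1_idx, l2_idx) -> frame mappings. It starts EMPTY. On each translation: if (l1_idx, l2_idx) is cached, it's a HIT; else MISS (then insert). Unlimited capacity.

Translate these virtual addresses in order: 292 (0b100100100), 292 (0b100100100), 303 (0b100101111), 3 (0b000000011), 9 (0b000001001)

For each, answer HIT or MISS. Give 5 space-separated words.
Answer: MISS HIT HIT MISS HIT

Derivation:
vaddr=292: (4,2) not in TLB -> MISS, insert
vaddr=292: (4,2) in TLB -> HIT
vaddr=303: (4,2) in TLB -> HIT
vaddr=3: (0,0) not in TLB -> MISS, insert
vaddr=9: (0,0) in TLB -> HIT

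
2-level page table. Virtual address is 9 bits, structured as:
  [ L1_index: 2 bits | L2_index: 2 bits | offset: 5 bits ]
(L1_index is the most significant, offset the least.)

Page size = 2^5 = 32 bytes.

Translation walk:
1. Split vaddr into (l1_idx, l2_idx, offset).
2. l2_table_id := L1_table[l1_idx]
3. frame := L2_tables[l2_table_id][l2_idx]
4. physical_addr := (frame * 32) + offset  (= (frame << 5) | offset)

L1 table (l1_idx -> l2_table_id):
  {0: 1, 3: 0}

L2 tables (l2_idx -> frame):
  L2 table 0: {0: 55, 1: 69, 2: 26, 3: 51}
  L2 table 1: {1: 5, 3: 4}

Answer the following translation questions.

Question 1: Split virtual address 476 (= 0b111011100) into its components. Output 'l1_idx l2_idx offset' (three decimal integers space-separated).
Answer: 3 2 28

Derivation:
vaddr = 476 = 0b111011100
  top 2 bits -> l1_idx = 3
  next 2 bits -> l2_idx = 2
  bottom 5 bits -> offset = 28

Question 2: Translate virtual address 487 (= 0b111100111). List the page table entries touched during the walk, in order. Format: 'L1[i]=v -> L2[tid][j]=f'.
vaddr = 487 = 0b111100111
Split: l1_idx=3, l2_idx=3, offset=7

Answer: L1[3]=0 -> L2[0][3]=51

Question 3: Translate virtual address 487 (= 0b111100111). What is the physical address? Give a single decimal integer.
Answer: 1639

Derivation:
vaddr = 487 = 0b111100111
Split: l1_idx=3, l2_idx=3, offset=7
L1[3] = 0
L2[0][3] = 51
paddr = 51 * 32 + 7 = 1639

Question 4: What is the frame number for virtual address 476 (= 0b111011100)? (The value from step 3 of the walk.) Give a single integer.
vaddr = 476: l1_idx=3, l2_idx=2
L1[3] = 0; L2[0][2] = 26

Answer: 26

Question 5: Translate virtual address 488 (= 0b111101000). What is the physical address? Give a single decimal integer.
vaddr = 488 = 0b111101000
Split: l1_idx=3, l2_idx=3, offset=8
L1[3] = 0
L2[0][3] = 51
paddr = 51 * 32 + 8 = 1640

Answer: 1640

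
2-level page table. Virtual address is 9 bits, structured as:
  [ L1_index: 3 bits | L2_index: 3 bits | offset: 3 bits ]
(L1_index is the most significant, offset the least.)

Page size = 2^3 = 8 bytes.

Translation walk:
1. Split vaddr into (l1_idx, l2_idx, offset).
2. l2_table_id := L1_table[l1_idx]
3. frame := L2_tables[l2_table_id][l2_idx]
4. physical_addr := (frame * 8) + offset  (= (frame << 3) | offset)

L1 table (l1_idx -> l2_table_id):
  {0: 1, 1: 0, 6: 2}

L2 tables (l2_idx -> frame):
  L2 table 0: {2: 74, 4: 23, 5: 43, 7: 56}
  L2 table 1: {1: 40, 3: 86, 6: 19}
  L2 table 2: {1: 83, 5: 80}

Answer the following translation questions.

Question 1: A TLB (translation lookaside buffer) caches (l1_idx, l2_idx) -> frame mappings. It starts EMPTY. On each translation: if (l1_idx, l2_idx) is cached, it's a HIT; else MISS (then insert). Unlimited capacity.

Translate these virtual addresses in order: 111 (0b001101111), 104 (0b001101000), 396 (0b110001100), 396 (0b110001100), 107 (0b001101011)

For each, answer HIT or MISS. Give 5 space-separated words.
vaddr=111: (1,5) not in TLB -> MISS, insert
vaddr=104: (1,5) in TLB -> HIT
vaddr=396: (6,1) not in TLB -> MISS, insert
vaddr=396: (6,1) in TLB -> HIT
vaddr=107: (1,5) in TLB -> HIT

Answer: MISS HIT MISS HIT HIT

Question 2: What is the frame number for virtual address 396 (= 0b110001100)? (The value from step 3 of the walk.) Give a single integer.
vaddr = 396: l1_idx=6, l2_idx=1
L1[6] = 2; L2[2][1] = 83

Answer: 83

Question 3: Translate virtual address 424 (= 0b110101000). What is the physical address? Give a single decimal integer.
Answer: 640

Derivation:
vaddr = 424 = 0b110101000
Split: l1_idx=6, l2_idx=5, offset=0
L1[6] = 2
L2[2][5] = 80
paddr = 80 * 8 + 0 = 640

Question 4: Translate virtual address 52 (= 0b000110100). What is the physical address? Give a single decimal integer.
Answer: 156

Derivation:
vaddr = 52 = 0b000110100
Split: l1_idx=0, l2_idx=6, offset=4
L1[0] = 1
L2[1][6] = 19
paddr = 19 * 8 + 4 = 156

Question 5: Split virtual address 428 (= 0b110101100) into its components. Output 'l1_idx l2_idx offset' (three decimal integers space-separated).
Answer: 6 5 4

Derivation:
vaddr = 428 = 0b110101100
  top 3 bits -> l1_idx = 6
  next 3 bits -> l2_idx = 5
  bottom 3 bits -> offset = 4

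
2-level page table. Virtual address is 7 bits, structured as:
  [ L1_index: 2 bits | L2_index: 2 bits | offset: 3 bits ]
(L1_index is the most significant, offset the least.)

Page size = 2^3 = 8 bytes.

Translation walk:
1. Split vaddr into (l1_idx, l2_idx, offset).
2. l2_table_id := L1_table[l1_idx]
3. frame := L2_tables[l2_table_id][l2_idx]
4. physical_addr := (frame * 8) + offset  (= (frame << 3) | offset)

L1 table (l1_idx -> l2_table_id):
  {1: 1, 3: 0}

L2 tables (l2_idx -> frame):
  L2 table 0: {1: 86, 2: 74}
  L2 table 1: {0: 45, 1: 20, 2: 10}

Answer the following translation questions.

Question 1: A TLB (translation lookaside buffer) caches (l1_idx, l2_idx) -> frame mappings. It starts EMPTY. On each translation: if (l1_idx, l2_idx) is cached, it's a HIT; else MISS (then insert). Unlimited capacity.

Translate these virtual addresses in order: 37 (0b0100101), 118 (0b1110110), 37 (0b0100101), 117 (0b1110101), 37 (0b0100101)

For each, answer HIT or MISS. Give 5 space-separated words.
Answer: MISS MISS HIT HIT HIT

Derivation:
vaddr=37: (1,0) not in TLB -> MISS, insert
vaddr=118: (3,2) not in TLB -> MISS, insert
vaddr=37: (1,0) in TLB -> HIT
vaddr=117: (3,2) in TLB -> HIT
vaddr=37: (1,0) in TLB -> HIT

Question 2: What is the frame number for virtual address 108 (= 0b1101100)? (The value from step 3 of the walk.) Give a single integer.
vaddr = 108: l1_idx=3, l2_idx=1
L1[3] = 0; L2[0][1] = 86

Answer: 86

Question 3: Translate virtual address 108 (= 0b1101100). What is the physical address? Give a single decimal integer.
vaddr = 108 = 0b1101100
Split: l1_idx=3, l2_idx=1, offset=4
L1[3] = 0
L2[0][1] = 86
paddr = 86 * 8 + 4 = 692

Answer: 692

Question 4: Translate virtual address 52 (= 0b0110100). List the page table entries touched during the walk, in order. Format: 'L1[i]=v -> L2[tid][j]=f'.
vaddr = 52 = 0b0110100
Split: l1_idx=1, l2_idx=2, offset=4

Answer: L1[1]=1 -> L2[1][2]=10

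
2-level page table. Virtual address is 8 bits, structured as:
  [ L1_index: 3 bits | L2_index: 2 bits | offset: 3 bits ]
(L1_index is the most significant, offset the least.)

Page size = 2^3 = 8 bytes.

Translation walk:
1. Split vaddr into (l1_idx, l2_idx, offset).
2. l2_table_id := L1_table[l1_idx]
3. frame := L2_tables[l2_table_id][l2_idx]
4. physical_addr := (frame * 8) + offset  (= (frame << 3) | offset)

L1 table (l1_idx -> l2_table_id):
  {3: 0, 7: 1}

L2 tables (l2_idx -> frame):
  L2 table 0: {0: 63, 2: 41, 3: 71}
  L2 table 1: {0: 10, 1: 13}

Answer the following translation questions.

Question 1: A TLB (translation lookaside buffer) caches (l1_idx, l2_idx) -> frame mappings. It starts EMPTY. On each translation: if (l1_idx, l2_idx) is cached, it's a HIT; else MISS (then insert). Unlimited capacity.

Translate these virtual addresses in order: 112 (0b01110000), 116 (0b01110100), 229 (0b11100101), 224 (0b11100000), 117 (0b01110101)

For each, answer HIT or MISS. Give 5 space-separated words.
vaddr=112: (3,2) not in TLB -> MISS, insert
vaddr=116: (3,2) in TLB -> HIT
vaddr=229: (7,0) not in TLB -> MISS, insert
vaddr=224: (7,0) in TLB -> HIT
vaddr=117: (3,2) in TLB -> HIT

Answer: MISS HIT MISS HIT HIT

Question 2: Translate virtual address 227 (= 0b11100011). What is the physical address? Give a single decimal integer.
Answer: 83

Derivation:
vaddr = 227 = 0b11100011
Split: l1_idx=7, l2_idx=0, offset=3
L1[7] = 1
L2[1][0] = 10
paddr = 10 * 8 + 3 = 83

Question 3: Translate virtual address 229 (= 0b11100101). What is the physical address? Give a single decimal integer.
Answer: 85

Derivation:
vaddr = 229 = 0b11100101
Split: l1_idx=7, l2_idx=0, offset=5
L1[7] = 1
L2[1][0] = 10
paddr = 10 * 8 + 5 = 85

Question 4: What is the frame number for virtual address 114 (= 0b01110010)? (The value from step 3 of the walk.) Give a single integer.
vaddr = 114: l1_idx=3, l2_idx=2
L1[3] = 0; L2[0][2] = 41

Answer: 41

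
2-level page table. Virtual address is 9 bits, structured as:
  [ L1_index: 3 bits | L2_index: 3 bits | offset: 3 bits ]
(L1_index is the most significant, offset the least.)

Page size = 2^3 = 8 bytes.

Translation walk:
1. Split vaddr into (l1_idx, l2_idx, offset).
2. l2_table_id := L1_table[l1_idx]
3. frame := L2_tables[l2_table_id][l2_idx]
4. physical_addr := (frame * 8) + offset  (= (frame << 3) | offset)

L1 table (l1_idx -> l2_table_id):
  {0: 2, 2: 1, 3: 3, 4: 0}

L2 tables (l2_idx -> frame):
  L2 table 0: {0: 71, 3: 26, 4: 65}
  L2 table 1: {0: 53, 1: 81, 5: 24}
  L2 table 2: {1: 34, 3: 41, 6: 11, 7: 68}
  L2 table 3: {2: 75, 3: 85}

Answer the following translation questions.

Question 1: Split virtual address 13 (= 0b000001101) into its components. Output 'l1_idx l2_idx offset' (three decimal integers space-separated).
vaddr = 13 = 0b000001101
  top 3 bits -> l1_idx = 0
  next 3 bits -> l2_idx = 1
  bottom 3 bits -> offset = 5

Answer: 0 1 5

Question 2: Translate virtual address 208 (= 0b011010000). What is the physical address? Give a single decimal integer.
Answer: 600

Derivation:
vaddr = 208 = 0b011010000
Split: l1_idx=3, l2_idx=2, offset=0
L1[3] = 3
L2[3][2] = 75
paddr = 75 * 8 + 0 = 600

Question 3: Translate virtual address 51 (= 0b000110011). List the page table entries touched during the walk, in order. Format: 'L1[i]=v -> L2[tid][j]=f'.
vaddr = 51 = 0b000110011
Split: l1_idx=0, l2_idx=6, offset=3

Answer: L1[0]=2 -> L2[2][6]=11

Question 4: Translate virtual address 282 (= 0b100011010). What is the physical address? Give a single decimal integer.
vaddr = 282 = 0b100011010
Split: l1_idx=4, l2_idx=3, offset=2
L1[4] = 0
L2[0][3] = 26
paddr = 26 * 8 + 2 = 210

Answer: 210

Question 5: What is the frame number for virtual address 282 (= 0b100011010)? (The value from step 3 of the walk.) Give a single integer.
vaddr = 282: l1_idx=4, l2_idx=3
L1[4] = 0; L2[0][3] = 26

Answer: 26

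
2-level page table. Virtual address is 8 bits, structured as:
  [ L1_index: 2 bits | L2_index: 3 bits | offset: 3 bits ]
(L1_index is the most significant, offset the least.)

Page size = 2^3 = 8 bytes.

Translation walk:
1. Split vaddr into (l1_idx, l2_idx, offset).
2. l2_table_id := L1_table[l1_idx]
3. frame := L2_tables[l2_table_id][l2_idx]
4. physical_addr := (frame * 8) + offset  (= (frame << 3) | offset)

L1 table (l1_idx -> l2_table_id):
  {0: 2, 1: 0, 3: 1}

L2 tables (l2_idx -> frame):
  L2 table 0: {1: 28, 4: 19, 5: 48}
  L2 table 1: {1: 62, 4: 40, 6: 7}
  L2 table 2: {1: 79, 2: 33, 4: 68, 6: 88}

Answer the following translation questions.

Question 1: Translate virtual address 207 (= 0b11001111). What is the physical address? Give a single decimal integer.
vaddr = 207 = 0b11001111
Split: l1_idx=3, l2_idx=1, offset=7
L1[3] = 1
L2[1][1] = 62
paddr = 62 * 8 + 7 = 503

Answer: 503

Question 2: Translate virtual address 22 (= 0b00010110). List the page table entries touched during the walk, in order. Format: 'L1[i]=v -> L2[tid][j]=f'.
Answer: L1[0]=2 -> L2[2][2]=33

Derivation:
vaddr = 22 = 0b00010110
Split: l1_idx=0, l2_idx=2, offset=6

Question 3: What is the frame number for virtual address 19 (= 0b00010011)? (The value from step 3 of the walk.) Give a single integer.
vaddr = 19: l1_idx=0, l2_idx=2
L1[0] = 2; L2[2][2] = 33

Answer: 33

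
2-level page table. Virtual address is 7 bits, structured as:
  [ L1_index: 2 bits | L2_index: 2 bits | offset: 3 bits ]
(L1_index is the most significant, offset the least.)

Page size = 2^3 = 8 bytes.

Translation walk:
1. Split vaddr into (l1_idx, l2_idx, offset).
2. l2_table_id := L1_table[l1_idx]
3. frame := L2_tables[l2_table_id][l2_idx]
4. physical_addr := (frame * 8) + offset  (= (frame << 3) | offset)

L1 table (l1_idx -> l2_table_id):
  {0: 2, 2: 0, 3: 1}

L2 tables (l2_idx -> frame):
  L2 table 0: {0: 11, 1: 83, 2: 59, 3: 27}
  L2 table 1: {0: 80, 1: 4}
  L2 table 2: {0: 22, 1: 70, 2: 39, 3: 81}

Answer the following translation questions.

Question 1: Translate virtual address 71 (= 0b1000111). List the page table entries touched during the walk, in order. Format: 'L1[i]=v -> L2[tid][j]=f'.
vaddr = 71 = 0b1000111
Split: l1_idx=2, l2_idx=0, offset=7

Answer: L1[2]=0 -> L2[0][0]=11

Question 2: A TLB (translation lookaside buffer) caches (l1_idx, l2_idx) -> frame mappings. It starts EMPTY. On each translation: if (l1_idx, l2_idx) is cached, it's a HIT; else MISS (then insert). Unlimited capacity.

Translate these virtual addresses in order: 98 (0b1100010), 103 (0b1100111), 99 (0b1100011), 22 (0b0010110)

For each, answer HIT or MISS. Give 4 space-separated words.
vaddr=98: (3,0) not in TLB -> MISS, insert
vaddr=103: (3,0) in TLB -> HIT
vaddr=99: (3,0) in TLB -> HIT
vaddr=22: (0,2) not in TLB -> MISS, insert

Answer: MISS HIT HIT MISS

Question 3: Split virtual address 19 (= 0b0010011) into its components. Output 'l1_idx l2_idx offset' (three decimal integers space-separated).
vaddr = 19 = 0b0010011
  top 2 bits -> l1_idx = 0
  next 2 bits -> l2_idx = 2
  bottom 3 bits -> offset = 3

Answer: 0 2 3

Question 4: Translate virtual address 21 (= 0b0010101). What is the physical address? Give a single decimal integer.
Answer: 317

Derivation:
vaddr = 21 = 0b0010101
Split: l1_idx=0, l2_idx=2, offset=5
L1[0] = 2
L2[2][2] = 39
paddr = 39 * 8 + 5 = 317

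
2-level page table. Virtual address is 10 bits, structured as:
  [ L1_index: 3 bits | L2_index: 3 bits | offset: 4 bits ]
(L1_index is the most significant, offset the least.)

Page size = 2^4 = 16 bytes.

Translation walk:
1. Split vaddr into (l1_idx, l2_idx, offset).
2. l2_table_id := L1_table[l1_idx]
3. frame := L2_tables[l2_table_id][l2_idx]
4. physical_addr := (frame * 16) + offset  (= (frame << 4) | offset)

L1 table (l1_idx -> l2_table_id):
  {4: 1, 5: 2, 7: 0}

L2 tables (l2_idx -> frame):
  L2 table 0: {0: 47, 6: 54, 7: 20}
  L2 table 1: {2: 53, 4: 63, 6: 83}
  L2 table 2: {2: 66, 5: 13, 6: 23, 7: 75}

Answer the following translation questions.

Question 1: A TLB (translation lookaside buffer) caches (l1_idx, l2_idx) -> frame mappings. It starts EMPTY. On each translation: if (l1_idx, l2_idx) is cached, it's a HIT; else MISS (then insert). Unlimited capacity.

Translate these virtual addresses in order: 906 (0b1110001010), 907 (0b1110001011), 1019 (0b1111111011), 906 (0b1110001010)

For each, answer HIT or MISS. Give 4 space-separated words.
Answer: MISS HIT MISS HIT

Derivation:
vaddr=906: (7,0) not in TLB -> MISS, insert
vaddr=907: (7,0) in TLB -> HIT
vaddr=1019: (7,7) not in TLB -> MISS, insert
vaddr=906: (7,0) in TLB -> HIT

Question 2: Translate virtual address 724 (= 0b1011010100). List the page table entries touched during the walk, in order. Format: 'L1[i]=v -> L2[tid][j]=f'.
Answer: L1[5]=2 -> L2[2][5]=13

Derivation:
vaddr = 724 = 0b1011010100
Split: l1_idx=5, l2_idx=5, offset=4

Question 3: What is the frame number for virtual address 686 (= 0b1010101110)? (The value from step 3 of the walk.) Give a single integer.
vaddr = 686: l1_idx=5, l2_idx=2
L1[5] = 2; L2[2][2] = 66

Answer: 66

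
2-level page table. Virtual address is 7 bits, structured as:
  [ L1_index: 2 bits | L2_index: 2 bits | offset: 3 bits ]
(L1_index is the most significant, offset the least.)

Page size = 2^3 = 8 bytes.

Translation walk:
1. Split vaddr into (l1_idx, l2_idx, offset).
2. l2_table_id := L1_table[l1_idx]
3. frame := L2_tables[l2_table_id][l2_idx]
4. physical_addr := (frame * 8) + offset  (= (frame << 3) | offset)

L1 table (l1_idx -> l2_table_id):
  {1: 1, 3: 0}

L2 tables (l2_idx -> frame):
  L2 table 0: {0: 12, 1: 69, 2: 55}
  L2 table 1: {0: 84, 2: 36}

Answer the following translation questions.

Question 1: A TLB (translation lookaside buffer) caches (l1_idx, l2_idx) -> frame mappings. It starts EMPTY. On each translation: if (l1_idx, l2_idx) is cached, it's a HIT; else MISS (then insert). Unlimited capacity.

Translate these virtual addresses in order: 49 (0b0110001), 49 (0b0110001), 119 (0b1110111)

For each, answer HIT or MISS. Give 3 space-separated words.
Answer: MISS HIT MISS

Derivation:
vaddr=49: (1,2) not in TLB -> MISS, insert
vaddr=49: (1,2) in TLB -> HIT
vaddr=119: (3,2) not in TLB -> MISS, insert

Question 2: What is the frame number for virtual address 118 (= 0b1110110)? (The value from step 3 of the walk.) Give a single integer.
Answer: 55

Derivation:
vaddr = 118: l1_idx=3, l2_idx=2
L1[3] = 0; L2[0][2] = 55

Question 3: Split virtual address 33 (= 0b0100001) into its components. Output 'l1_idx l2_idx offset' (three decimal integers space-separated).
Answer: 1 0 1

Derivation:
vaddr = 33 = 0b0100001
  top 2 bits -> l1_idx = 1
  next 2 bits -> l2_idx = 0
  bottom 3 bits -> offset = 1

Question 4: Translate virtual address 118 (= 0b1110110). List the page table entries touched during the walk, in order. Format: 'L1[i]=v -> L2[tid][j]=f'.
Answer: L1[3]=0 -> L2[0][2]=55

Derivation:
vaddr = 118 = 0b1110110
Split: l1_idx=3, l2_idx=2, offset=6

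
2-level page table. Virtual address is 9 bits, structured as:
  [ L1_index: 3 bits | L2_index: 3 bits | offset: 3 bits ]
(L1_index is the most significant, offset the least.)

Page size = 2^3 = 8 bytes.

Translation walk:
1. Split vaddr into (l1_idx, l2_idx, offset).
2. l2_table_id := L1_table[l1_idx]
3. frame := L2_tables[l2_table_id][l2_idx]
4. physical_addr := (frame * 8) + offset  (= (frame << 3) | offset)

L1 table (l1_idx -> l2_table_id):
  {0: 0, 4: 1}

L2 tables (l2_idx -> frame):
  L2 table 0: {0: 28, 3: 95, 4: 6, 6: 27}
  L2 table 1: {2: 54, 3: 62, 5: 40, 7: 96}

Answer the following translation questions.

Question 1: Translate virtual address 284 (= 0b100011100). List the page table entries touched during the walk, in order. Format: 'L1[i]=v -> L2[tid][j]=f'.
vaddr = 284 = 0b100011100
Split: l1_idx=4, l2_idx=3, offset=4

Answer: L1[4]=1 -> L2[1][3]=62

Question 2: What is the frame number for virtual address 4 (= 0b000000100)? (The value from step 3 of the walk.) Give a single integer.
vaddr = 4: l1_idx=0, l2_idx=0
L1[0] = 0; L2[0][0] = 28

Answer: 28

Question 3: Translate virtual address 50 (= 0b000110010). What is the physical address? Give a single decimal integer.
vaddr = 50 = 0b000110010
Split: l1_idx=0, l2_idx=6, offset=2
L1[0] = 0
L2[0][6] = 27
paddr = 27 * 8 + 2 = 218

Answer: 218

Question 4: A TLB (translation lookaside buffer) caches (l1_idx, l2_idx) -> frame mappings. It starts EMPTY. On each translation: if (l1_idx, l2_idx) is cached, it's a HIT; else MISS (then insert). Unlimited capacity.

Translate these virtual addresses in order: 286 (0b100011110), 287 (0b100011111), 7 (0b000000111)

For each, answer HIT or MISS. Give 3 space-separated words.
Answer: MISS HIT MISS

Derivation:
vaddr=286: (4,3) not in TLB -> MISS, insert
vaddr=287: (4,3) in TLB -> HIT
vaddr=7: (0,0) not in TLB -> MISS, insert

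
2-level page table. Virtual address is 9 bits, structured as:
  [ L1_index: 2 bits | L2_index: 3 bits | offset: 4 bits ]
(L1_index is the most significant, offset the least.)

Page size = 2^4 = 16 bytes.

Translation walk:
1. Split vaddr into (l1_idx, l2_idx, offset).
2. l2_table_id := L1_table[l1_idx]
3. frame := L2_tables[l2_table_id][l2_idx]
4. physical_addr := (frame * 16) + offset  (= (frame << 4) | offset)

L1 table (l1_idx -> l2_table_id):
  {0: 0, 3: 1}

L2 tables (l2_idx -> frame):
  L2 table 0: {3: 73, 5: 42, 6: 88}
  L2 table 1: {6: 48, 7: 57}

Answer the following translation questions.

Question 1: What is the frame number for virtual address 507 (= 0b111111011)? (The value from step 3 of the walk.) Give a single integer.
vaddr = 507: l1_idx=3, l2_idx=7
L1[3] = 1; L2[1][7] = 57

Answer: 57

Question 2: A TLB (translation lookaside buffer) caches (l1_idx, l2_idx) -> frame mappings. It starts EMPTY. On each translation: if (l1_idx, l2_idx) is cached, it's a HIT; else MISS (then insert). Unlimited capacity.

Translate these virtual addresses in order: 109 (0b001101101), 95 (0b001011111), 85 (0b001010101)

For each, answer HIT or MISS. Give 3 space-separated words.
vaddr=109: (0,6) not in TLB -> MISS, insert
vaddr=95: (0,5) not in TLB -> MISS, insert
vaddr=85: (0,5) in TLB -> HIT

Answer: MISS MISS HIT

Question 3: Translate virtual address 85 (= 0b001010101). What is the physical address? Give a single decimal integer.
Answer: 677

Derivation:
vaddr = 85 = 0b001010101
Split: l1_idx=0, l2_idx=5, offset=5
L1[0] = 0
L2[0][5] = 42
paddr = 42 * 16 + 5 = 677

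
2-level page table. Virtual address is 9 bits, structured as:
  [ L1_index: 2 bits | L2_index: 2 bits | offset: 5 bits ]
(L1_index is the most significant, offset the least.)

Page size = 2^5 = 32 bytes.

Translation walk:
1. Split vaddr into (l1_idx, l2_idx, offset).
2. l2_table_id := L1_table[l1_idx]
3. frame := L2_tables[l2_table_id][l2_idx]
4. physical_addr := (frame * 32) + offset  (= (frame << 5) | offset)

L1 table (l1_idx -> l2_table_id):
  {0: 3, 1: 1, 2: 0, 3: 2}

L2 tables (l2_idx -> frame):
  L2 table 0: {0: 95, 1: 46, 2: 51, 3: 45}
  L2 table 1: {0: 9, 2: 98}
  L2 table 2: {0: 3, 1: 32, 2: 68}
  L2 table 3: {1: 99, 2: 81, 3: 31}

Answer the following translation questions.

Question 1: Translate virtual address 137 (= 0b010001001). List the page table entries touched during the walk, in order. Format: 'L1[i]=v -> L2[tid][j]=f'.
Answer: L1[1]=1 -> L2[1][0]=9

Derivation:
vaddr = 137 = 0b010001001
Split: l1_idx=1, l2_idx=0, offset=9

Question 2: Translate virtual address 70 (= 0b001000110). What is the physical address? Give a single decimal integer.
Answer: 2598

Derivation:
vaddr = 70 = 0b001000110
Split: l1_idx=0, l2_idx=2, offset=6
L1[0] = 3
L2[3][2] = 81
paddr = 81 * 32 + 6 = 2598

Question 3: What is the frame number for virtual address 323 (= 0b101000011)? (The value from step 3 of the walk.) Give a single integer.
vaddr = 323: l1_idx=2, l2_idx=2
L1[2] = 0; L2[0][2] = 51

Answer: 51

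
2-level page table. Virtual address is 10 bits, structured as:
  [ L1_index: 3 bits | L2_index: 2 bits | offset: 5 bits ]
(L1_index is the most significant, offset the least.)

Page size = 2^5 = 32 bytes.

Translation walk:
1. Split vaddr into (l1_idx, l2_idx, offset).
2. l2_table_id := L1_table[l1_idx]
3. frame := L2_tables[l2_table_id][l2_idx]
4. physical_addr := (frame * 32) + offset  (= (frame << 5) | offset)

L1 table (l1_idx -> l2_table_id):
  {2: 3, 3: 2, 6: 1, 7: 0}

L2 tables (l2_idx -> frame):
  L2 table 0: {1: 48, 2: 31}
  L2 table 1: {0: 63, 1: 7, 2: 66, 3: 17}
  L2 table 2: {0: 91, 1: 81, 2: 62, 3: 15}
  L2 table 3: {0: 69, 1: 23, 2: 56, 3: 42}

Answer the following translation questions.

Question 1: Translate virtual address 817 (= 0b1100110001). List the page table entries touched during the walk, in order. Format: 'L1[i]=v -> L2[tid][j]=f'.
vaddr = 817 = 0b1100110001
Split: l1_idx=6, l2_idx=1, offset=17

Answer: L1[6]=1 -> L2[1][1]=7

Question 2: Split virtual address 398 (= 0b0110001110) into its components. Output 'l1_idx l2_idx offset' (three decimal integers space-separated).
vaddr = 398 = 0b0110001110
  top 3 bits -> l1_idx = 3
  next 2 bits -> l2_idx = 0
  bottom 5 bits -> offset = 14

Answer: 3 0 14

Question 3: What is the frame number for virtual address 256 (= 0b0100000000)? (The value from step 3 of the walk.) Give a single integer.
Answer: 69

Derivation:
vaddr = 256: l1_idx=2, l2_idx=0
L1[2] = 3; L2[3][0] = 69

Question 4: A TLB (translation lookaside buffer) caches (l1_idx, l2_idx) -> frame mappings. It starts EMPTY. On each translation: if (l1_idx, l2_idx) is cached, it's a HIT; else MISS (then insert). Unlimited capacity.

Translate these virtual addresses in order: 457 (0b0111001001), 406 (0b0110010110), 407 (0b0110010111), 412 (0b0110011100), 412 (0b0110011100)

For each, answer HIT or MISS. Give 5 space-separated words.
Answer: MISS MISS HIT HIT HIT

Derivation:
vaddr=457: (3,2) not in TLB -> MISS, insert
vaddr=406: (3,0) not in TLB -> MISS, insert
vaddr=407: (3,0) in TLB -> HIT
vaddr=412: (3,0) in TLB -> HIT
vaddr=412: (3,0) in TLB -> HIT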